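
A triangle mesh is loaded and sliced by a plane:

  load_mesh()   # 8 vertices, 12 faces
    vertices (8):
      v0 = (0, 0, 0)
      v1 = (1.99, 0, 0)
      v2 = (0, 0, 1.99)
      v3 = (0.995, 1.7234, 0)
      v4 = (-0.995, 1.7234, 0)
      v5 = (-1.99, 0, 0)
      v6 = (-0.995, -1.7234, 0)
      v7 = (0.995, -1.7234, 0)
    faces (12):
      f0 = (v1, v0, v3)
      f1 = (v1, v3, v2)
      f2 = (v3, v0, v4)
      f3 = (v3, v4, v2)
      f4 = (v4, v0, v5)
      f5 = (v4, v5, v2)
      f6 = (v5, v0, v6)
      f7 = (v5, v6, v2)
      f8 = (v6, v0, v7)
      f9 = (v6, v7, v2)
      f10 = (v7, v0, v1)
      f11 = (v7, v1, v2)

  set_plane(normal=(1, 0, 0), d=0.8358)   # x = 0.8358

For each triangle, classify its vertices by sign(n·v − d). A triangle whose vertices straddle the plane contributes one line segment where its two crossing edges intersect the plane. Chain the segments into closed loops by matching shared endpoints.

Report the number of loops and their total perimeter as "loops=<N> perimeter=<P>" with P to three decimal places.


loops=1 perimeter=7.632

Straddling triangles (8 of 12):
  (v1,v0,v3) [+-+] → (0.8358, 0, 0)–(0.8358, 1.44766, 0)  len=1.4477
  (v1,v3,v2) [++-] → (0.8358, 1.44766, 0.3184)–(0.8358, 0, 1.1542)  len=1.6716
  (v3,v0,v4) [+--] → (0.8358, 1.44766, 0)–(0.8358, 1.7234, 0)  len=0.2757
  (v3,v4,v2) [+--] → (0.8358, 1.7234, 0)–(0.8358, 1.44766, 0.3184)  len=0.4212
  (v6,v0,v7) [--+] → (0.8358, -1.44766, 0)–(0.8358, -1.7234, 0)  len=0.2757
  (v6,v7,v2) [-+-] → (0.8358, -1.7234, 0)–(0.8358, -1.44766, 0.3184)  len=0.4212
  (v7,v0,v1) [+-+] → (0.8358, -1.44766, 0)–(0.8358, 0, 0)  len=1.4477
  (v7,v1,v2) [++-] → (0.8358, 0, 1.1542)–(0.8358, -1.44766, 0.3184)  len=1.6716

Chained into 1 loop(s):
  loop 1: 8 segments, perimeter = 7.6324
Total perimeter = 7.632


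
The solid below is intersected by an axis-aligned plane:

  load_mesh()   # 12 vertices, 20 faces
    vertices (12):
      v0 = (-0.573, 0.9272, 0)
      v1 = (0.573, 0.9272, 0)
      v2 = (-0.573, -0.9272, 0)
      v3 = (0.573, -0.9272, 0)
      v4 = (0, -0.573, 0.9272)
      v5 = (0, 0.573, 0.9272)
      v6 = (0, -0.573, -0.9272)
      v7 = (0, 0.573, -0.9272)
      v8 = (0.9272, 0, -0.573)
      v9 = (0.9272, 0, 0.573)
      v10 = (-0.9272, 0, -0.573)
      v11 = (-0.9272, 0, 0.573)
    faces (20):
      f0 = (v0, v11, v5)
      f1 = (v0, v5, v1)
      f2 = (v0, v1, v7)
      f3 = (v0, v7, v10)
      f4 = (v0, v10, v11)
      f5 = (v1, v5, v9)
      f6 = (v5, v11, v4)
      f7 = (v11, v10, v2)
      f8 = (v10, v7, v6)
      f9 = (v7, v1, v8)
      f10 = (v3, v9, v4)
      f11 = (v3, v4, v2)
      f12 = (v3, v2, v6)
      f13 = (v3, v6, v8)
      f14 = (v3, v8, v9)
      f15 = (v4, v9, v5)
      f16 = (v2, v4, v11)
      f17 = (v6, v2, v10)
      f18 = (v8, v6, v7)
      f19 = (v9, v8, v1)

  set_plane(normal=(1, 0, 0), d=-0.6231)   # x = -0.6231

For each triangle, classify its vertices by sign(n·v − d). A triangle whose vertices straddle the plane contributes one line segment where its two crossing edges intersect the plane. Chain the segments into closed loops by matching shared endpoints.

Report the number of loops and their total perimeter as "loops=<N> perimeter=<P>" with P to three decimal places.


loops=1 perimeter=4.516

Straddling triangles (8 of 20):
  (v0,v11,v5) [+-+] → (-0.6231, 0.796052, 0.0810483)–(-0.6231, 0.187931, 0.689169)  len=0.8600
  (v0,v7,v10) [++-] → (-0.6231, 0.187931, -0.689169)–(-0.6231, 0.796052, -0.0810483)  len=0.8600
  (v0,v10,v11) [+--] → (-0.6231, 0.796052, -0.0810483)–(-0.6231, 0.796052, 0.0810483)  len=0.1621
  (v5,v11,v4) [+-+] → (-0.6231, 0.187931, 0.689169)–(-0.6231, -0.187931, 0.689169)  len=0.3759
  (v11,v10,v2) [--+] → (-0.6231, -0.796052, -0.0810483)–(-0.6231, -0.796052, 0.0810483)  len=0.1621
  (v10,v7,v6) [-++] → (-0.6231, 0.187931, -0.689169)–(-0.6231, -0.187931, -0.689169)  len=0.3759
  (v2,v4,v11) [++-] → (-0.6231, -0.187931, 0.689169)–(-0.6231, -0.796052, 0.0810483)  len=0.8600
  (v6,v2,v10) [++-] → (-0.6231, -0.796052, -0.0810483)–(-0.6231, -0.187931, -0.689169)  len=0.8600

Chained into 1 loop(s):
  loop 1: 8 segments, perimeter = 4.5160
Total perimeter = 4.516


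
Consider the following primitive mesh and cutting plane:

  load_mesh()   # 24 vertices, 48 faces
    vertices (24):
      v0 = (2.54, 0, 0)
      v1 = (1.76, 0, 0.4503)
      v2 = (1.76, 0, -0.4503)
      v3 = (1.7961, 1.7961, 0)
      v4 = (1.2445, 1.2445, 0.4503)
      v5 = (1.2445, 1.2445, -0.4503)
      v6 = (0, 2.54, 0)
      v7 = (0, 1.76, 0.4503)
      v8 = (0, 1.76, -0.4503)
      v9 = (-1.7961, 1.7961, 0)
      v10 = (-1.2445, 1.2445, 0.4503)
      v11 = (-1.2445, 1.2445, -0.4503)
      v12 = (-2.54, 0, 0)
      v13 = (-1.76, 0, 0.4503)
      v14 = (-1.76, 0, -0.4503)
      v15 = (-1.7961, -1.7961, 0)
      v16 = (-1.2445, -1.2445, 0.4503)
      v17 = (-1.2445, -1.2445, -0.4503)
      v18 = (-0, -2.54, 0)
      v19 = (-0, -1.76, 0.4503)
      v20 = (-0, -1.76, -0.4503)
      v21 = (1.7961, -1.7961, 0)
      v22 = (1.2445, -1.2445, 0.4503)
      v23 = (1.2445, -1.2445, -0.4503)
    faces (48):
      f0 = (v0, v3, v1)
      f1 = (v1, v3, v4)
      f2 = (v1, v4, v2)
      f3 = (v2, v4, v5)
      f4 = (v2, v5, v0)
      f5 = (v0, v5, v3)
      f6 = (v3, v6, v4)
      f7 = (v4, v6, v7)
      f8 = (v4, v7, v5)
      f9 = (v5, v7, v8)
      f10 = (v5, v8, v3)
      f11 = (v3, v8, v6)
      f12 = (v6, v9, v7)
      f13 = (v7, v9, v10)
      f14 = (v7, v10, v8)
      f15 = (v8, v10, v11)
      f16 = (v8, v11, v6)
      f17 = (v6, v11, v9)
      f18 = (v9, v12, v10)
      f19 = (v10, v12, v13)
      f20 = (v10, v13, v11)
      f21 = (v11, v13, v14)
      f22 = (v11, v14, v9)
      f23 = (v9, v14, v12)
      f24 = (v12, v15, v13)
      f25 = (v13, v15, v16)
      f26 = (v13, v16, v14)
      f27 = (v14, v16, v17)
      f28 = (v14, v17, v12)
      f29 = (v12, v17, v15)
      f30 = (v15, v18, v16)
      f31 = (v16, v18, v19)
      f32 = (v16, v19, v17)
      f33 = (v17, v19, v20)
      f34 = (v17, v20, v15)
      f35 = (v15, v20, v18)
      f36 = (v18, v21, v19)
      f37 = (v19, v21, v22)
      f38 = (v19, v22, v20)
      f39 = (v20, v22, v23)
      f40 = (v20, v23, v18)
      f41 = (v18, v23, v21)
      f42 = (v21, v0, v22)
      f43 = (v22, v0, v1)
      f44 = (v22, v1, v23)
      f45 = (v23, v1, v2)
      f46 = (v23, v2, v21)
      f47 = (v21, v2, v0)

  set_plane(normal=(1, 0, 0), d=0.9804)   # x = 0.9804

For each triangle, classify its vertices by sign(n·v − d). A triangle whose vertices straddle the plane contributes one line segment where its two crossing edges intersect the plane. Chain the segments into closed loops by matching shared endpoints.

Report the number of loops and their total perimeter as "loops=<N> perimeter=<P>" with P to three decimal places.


Straddling triangles (12 of 48):
  (v3,v6,v4) [+-+] → (0.9804, 2.13394, 0)–(0.9804, 1.51942, 0.35474)  len=0.7096
  (v4,v6,v7) [+--] → (0.9804, 1.51942, 0.35474)–(0.9804, 1.3539, 0.4503)  len=0.1911
  (v4,v7,v5) [+-+] → (0.9804, 1.3539, 0.4503)–(0.9804, 1.3539, -0.25918)  len=0.7095
  (v5,v7,v8) [+--] → (0.9804, 1.3539, -0.25918)–(0.9804, 1.3539, -0.4503)  len=0.1911
  (v5,v8,v3) [+-+] → (0.9804, 1.3539, -0.4503)–(0.9804, 1.77971, -0.204504)  len=0.4917
  (v3,v8,v6) [+--] → (0.9804, 1.77971, -0.204504)–(0.9804, 2.13394, 0)  len=0.4090
  (v18,v21,v19) [-+-] → (0.9804, -2.13394, 0)–(0.9804, -1.77971, 0.204504)  len=0.4090
  (v19,v21,v22) [-++] → (0.9804, -1.77971, 0.204504)–(0.9804, -1.3539, 0.4503)  len=0.4917
  (v19,v22,v20) [-+-] → (0.9804, -1.3539, 0.4503)–(0.9804, -1.3539, 0.25918)  len=0.1911
  (v20,v22,v23) [-++] → (0.9804, -1.3539, 0.25918)–(0.9804, -1.3539, -0.4503)  len=0.7095
  (v20,v23,v18) [-+-] → (0.9804, -1.3539, -0.4503)–(0.9804, -1.51942, -0.35474)  len=0.1911
  (v18,v23,v21) [-++] → (0.9804, -1.51942, -0.35474)–(0.9804, -2.13394, 0)  len=0.7096

Chained into 2 loop(s):
  loop 1: 6 segments, perimeter = 2.7020
  loop 2: 6 segments, perimeter = 2.7020
Total perimeter = 5.404

loops=2 perimeter=5.404


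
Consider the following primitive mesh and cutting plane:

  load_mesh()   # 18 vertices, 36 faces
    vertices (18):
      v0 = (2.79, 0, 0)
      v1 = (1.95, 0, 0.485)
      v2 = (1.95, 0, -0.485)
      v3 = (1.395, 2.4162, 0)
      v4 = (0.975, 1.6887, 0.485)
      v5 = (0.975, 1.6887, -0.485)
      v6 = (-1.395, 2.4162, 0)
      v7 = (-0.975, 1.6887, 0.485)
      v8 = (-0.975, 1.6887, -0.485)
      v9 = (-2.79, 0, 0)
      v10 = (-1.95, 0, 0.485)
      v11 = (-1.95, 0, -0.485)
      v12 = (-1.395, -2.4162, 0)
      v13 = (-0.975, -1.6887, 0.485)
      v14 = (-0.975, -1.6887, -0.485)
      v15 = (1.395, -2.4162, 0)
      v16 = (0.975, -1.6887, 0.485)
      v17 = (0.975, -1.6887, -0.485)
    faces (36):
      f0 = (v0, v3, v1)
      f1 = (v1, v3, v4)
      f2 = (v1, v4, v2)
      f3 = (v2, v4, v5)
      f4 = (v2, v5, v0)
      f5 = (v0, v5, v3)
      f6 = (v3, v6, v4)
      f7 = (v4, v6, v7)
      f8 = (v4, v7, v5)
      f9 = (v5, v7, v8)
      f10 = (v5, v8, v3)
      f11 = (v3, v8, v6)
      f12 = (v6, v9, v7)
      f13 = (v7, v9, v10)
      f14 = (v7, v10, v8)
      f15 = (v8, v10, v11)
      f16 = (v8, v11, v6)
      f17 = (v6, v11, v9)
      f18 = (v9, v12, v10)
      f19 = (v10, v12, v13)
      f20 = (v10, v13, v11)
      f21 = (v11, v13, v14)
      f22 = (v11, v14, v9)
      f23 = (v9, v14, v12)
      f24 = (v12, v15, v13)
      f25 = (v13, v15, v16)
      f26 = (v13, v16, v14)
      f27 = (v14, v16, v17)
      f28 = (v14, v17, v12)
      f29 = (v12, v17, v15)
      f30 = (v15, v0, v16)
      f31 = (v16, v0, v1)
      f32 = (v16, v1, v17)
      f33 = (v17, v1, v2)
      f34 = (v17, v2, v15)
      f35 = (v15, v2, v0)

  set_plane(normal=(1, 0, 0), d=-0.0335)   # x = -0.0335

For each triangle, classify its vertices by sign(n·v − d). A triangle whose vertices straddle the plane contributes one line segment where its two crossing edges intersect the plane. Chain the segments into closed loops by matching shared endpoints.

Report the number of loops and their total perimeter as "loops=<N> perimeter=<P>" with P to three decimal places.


loops=2 perimeter=5.437

Straddling triangles (12 of 36):
  (v3,v6,v4) [+-+] → (-0.0335, 2.4162, 0)–(-0.0335, 1.99827, 0.278619)  len=0.5023
  (v4,v6,v7) [+--] → (-0.0335, 1.99827, 0.278619)–(-0.0335, 1.6887, 0.485)  len=0.3721
  (v4,v7,v5) [+-+] → (-0.0335, 1.6887, 0.485)–(-0.0335, 1.6887, 0.0166641)  len=0.4683
  (v5,v7,v8) [+--] → (-0.0335, 1.6887, 0.0166641)–(-0.0335, 1.6887, -0.485)  len=0.5017
  (v5,v8,v3) [+-+] → (-0.0335, 1.6887, -0.485)–(-0.0335, 1.9777, -0.29233)  len=0.3473
  (v3,v8,v6) [+--] → (-0.0335, 1.9777, -0.29233)–(-0.0335, 2.4162, 0)  len=0.5270
  (v12,v15,v13) [-+-] → (-0.0335, -2.4162, 0)–(-0.0335, -1.9777, 0.29233)  len=0.5270
  (v13,v15,v16) [-++] → (-0.0335, -1.9777, 0.29233)–(-0.0335, -1.6887, 0.485)  len=0.3473
  (v13,v16,v14) [-+-] → (-0.0335, -1.6887, 0.485)–(-0.0335, -1.6887, -0.0166641)  len=0.5017
  (v14,v16,v17) [-++] → (-0.0335, -1.6887, -0.0166641)–(-0.0335, -1.6887, -0.485)  len=0.4683
  (v14,v17,v12) [-+-] → (-0.0335, -1.6887, -0.485)–(-0.0335, -1.99827, -0.278619)  len=0.3721
  (v12,v17,v15) [-++] → (-0.0335, -1.99827, -0.278619)–(-0.0335, -2.4162, 0)  len=0.5023

Chained into 2 loop(s):
  loop 1: 6 segments, perimeter = 2.7187
  loop 2: 6 segments, perimeter = 2.7187
Total perimeter = 5.437


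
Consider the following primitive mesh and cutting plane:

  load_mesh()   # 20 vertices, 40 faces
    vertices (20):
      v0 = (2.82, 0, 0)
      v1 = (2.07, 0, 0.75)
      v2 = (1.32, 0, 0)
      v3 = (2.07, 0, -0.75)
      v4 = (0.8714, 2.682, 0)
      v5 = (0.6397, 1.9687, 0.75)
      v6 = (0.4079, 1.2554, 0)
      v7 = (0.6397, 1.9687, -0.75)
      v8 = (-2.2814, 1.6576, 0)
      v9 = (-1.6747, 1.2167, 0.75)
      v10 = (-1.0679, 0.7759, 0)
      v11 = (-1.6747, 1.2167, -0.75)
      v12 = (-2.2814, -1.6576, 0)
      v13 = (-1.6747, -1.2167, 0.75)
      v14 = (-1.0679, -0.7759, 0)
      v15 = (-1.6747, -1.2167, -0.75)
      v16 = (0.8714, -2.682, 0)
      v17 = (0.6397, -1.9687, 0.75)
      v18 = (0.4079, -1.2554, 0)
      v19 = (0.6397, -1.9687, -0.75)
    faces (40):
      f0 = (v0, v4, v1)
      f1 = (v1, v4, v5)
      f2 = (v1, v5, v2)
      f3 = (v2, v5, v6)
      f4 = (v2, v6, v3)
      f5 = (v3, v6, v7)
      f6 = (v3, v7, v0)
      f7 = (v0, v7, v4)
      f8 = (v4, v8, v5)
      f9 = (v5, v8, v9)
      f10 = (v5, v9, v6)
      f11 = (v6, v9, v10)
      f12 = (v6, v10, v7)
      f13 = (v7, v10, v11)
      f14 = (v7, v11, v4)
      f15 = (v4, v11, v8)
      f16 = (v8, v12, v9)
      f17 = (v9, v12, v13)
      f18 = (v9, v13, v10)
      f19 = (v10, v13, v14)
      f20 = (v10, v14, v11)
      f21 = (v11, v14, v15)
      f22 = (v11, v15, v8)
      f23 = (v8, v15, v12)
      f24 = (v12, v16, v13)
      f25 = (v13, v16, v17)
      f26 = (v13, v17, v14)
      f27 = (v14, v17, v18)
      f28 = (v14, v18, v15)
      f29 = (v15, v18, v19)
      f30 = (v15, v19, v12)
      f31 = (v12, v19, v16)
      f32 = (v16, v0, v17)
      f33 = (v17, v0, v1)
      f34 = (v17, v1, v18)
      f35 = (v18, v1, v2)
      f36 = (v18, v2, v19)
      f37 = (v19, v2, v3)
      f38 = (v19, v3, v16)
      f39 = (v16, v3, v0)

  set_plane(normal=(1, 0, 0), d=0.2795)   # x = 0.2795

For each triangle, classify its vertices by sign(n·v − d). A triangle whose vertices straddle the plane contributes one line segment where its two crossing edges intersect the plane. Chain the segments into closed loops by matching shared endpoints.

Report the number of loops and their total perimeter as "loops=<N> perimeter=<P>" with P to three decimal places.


Straddling triangles (16 of 40):
  (v4,v8,v5) [+-+] → (0.2795, 2.48968, 0)–(0.2795, 1.93034, 0.657518)  len=0.8632
  (v5,v8,v9) [+--] → (0.2795, 1.93034, 0.657518)–(0.2795, 1.85166, 0.75)  len=0.1214
  (v5,v9,v6) [+-+] → (0.2795, 1.85166, 0.75)–(0.2795, 1.25301, 0.0462403)  len=0.9239
  (v6,v9,v10) [+--] → (0.2795, 1.25301, 0.0462403)–(0.2795, 1.21368, 0)  len=0.0607
  (v6,v10,v7) [+-+] → (0.2795, 1.21368, 0)–(0.2795, 1.71709, -0.591796)  len=0.7769
  (v7,v10,v11) [+--] → (0.2795, 1.71709, -0.591796)–(0.2795, 1.85166, -0.75)  len=0.2077
  (v7,v11,v4) [+-+] → (0.2795, 1.85166, -0.75)–(0.2795, 2.34136, -0.174355)  len=0.7558
  (v4,v11,v8) [+--] → (0.2795, 2.34136, -0.174355)–(0.2795, 2.48968, 0)  len=0.2289
  (v12,v16,v13) [-+-] → (0.2795, -2.48968, 0)–(0.2795, -2.34136, 0.174355)  len=0.2289
  (v13,v16,v17) [-++] → (0.2795, -2.34136, 0.174355)–(0.2795, -1.85166, 0.75)  len=0.7558
  (v13,v17,v14) [-+-] → (0.2795, -1.85166, 0.75)–(0.2795, -1.71709, 0.591796)  len=0.2077
  (v14,v17,v18) [-++] → (0.2795, -1.71709, 0.591796)–(0.2795, -1.21368, 0)  len=0.7769
  (v14,v18,v15) [-+-] → (0.2795, -1.21368, 0)–(0.2795, -1.25301, -0.0462403)  len=0.0607
  (v15,v18,v19) [-++] → (0.2795, -1.25301, -0.0462403)–(0.2795, -1.85166, -0.75)  len=0.9239
  (v15,v19,v12) [-+-] → (0.2795, -1.85166, -0.75)–(0.2795, -1.93034, -0.657518)  len=0.1214
  (v12,v19,v16) [-++] → (0.2795, -1.93034, -0.657518)–(0.2795, -2.48968, 0)  len=0.8632

Chained into 2 loop(s):
  loop 1: 8 segments, perimeter = 3.9386
  loop 2: 8 segments, perimeter = 3.9386
Total perimeter = 7.877

loops=2 perimeter=7.877


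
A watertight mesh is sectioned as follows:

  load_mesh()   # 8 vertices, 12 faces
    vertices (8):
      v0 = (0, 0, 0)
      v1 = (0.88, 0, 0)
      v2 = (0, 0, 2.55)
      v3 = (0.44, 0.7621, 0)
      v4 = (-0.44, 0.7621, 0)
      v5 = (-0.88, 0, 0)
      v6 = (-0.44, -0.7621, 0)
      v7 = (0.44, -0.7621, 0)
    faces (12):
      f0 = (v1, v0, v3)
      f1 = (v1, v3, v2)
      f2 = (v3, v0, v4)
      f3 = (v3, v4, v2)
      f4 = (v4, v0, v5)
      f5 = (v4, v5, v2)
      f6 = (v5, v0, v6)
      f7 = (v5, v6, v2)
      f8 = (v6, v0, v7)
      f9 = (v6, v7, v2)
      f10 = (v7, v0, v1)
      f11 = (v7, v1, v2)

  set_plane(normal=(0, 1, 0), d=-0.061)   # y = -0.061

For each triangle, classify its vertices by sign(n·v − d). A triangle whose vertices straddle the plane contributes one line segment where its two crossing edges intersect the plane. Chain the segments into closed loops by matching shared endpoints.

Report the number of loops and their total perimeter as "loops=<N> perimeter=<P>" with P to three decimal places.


loops=1 perimeter=6.723

Straddling triangles (6 of 12):
  (v5,v0,v6) [++-] → (-0.0352185, -0.061, 0)–(-0.844782, -0.061, 0)  len=0.8096
  (v5,v6,v2) [+-+] → (-0.844782, -0.061, 0)–(-0.0352185, -0.061, 2.34589)  len=2.4817
  (v6,v0,v7) [-+-] → (-0.0352185, -0.061, 0)–(0.0352185, -0.061, 0)  len=0.0704
  (v6,v7,v2) [--+] → (0.0352185, -0.061, 2.34589)–(-0.0352185, -0.061, 2.34589)  len=0.0704
  (v7,v0,v1) [-++] → (0.0352185, -0.061, 0)–(0.844782, -0.061, 0)  len=0.8096
  (v7,v1,v2) [-++] → (0.844782, -0.061, 0)–(0.0352185, -0.061, 2.34589)  len=2.4817

Chained into 1 loop(s):
  loop 1: 6 segments, perimeter = 6.7233
Total perimeter = 6.723


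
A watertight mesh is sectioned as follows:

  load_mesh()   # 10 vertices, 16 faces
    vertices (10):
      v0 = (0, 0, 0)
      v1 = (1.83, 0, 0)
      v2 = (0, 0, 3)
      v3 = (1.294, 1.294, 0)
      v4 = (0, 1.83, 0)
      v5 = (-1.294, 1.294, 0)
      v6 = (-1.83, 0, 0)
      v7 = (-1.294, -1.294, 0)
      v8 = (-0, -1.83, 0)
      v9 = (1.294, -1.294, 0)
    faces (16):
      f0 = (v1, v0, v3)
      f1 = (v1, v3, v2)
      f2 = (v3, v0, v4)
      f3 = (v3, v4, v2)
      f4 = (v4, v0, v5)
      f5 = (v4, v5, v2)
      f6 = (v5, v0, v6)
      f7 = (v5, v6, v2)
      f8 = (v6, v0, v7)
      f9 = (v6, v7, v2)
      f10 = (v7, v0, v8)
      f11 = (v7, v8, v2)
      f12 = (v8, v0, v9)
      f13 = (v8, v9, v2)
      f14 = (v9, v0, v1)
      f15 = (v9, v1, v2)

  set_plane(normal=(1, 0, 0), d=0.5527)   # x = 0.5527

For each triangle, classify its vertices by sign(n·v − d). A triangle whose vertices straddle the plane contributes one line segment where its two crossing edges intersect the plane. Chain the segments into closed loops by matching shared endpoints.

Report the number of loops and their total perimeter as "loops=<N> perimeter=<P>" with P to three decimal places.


Straddling triangles (8 of 16):
  (v1,v0,v3) [+-+] → (0.5527, 0, 0)–(0.5527, 0.5527, 0)  len=0.5527
  (v1,v3,v2) [++-] → (0.5527, 0.5527, 1.71862)–(0.5527, 0, 2.09393)  len=0.6681
  (v3,v0,v4) [+--] → (0.5527, 0.5527, 0)–(0.5527, 1.60106, 0)  len=1.0484
  (v3,v4,v2) [+--] → (0.5527, 1.60106, 0)–(0.5527, 0.5527, 1.71862)  len=2.0131
  (v8,v0,v9) [--+] → (0.5527, -0.5527, 0)–(0.5527, -1.60106, 0)  len=1.0484
  (v8,v9,v2) [-+-] → (0.5527, -1.60106, 0)–(0.5527, -0.5527, 1.71862)  len=2.0131
  (v9,v0,v1) [+-+] → (0.5527, -0.5527, 0)–(0.5527, 0, 0)  len=0.5527
  (v9,v1,v2) [++-] → (0.5527, 0, 2.09393)–(0.5527, -0.5527, 1.71862)  len=0.6681

Chained into 1 loop(s):
  loop 1: 8 segments, perimeter = 8.5646
Total perimeter = 8.565

loops=1 perimeter=8.565


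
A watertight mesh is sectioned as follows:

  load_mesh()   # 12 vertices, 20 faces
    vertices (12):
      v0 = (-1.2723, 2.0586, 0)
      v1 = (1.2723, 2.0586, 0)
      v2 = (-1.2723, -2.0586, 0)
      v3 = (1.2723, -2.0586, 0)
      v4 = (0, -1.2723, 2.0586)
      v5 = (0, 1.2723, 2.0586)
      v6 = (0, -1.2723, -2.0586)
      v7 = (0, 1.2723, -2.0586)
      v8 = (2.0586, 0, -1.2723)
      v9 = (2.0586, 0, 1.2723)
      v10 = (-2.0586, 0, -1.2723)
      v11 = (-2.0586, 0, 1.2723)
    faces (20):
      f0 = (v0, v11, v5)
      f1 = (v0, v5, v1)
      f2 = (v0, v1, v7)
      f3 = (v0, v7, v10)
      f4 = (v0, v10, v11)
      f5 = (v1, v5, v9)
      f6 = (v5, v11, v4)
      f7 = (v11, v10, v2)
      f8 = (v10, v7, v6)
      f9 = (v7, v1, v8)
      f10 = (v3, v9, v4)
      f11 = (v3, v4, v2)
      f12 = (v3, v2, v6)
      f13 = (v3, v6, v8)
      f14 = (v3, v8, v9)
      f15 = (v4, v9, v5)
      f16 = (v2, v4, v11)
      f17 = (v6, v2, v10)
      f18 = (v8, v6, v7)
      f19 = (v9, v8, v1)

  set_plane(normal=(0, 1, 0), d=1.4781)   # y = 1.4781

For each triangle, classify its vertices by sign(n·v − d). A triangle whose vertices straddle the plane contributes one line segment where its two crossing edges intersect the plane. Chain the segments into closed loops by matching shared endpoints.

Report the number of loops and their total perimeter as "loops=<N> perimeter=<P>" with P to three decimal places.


loops=1 perimeter=9.335

Straddling triangles (8 of 20):
  (v0,v11,v5) [+--] → (-1.49403, 1.4781, 0.358773)–(-0.333002, 1.4781, 1.5198)  len=1.6419
  (v0,v5,v1) [+-+] → (-0.333002, 1.4781, 1.5198)–(0.333002, 1.4781, 1.5198)  len=0.6660
  (v0,v1,v7) [++-] → (0.333002, 1.4781, -1.5198)–(-0.333002, 1.4781, -1.5198)  len=0.6660
  (v0,v7,v10) [+--] → (-0.333002, 1.4781, -1.5198)–(-1.49403, 1.4781, -0.358773)  len=1.6419
  (v0,v10,v11) [+--] → (-1.49403, 1.4781, -0.358773)–(-1.49403, 1.4781, 0.358773)  len=0.7175
  (v1,v5,v9) [+--] → (0.333002, 1.4781, 1.5198)–(1.49403, 1.4781, 0.358773)  len=1.6419
  (v7,v1,v8) [-+-] → (0.333002, 1.4781, -1.5198)–(1.49403, 1.4781, -0.358773)  len=1.6419
  (v9,v8,v1) [--+] → (1.49403, 1.4781, -0.358773)–(1.49403, 1.4781, 0.358773)  len=0.7175

Chained into 1 loop(s):
  loop 1: 8 segments, perimeter = 9.3348
Total perimeter = 9.335


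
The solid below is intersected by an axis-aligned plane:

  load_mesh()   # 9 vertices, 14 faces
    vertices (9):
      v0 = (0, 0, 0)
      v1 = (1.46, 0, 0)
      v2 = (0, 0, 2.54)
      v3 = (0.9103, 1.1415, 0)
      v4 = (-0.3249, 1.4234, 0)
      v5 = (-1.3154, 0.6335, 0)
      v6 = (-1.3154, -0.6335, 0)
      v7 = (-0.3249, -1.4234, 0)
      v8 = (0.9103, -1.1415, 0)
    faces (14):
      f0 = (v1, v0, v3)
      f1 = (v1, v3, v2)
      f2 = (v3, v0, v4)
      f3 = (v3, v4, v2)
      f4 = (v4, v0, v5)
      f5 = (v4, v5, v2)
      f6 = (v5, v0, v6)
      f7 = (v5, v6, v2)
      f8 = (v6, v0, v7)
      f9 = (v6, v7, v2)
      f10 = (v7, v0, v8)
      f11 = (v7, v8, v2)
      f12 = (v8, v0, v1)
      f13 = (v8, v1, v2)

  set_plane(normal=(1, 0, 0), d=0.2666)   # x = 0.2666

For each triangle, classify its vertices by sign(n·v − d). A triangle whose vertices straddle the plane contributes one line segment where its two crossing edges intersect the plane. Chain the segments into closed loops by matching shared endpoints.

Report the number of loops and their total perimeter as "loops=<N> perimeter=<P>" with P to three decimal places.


loops=1 perimeter=7.517

Straddling triangles (8 of 14):
  (v1,v0,v3) [+-+] → (0.2666, 0, 0)–(0.2666, 0.334312, 0)  len=0.3343
  (v1,v3,v2) [++-] → (0.2666, 0.334312, 1.79611)–(0.2666, 0, 2.07619)  len=0.4361
  (v3,v0,v4) [+--] → (0.2666, 0.334312, 0)–(0.2666, 1.28841, 0)  len=0.9541
  (v3,v4,v2) [+--] → (0.2666, 1.28841, 0)–(0.2666, 0.334312, 1.79611)  len=2.0338
  (v7,v0,v8) [--+] → (0.2666, -0.334312, 0)–(0.2666, -1.28841, 0)  len=0.9541
  (v7,v8,v2) [-+-] → (0.2666, -1.28841, 0)–(0.2666, -0.334312, 1.79611)  len=2.0338
  (v8,v0,v1) [+-+] → (0.2666, -0.334312, 0)–(0.2666, 0, 0)  len=0.3343
  (v8,v1,v2) [++-] → (0.2666, 0, 2.07619)–(0.2666, -0.334312, 1.79611)  len=0.4361

Chained into 1 loop(s):
  loop 1: 8 segments, perimeter = 7.5167
Total perimeter = 7.517


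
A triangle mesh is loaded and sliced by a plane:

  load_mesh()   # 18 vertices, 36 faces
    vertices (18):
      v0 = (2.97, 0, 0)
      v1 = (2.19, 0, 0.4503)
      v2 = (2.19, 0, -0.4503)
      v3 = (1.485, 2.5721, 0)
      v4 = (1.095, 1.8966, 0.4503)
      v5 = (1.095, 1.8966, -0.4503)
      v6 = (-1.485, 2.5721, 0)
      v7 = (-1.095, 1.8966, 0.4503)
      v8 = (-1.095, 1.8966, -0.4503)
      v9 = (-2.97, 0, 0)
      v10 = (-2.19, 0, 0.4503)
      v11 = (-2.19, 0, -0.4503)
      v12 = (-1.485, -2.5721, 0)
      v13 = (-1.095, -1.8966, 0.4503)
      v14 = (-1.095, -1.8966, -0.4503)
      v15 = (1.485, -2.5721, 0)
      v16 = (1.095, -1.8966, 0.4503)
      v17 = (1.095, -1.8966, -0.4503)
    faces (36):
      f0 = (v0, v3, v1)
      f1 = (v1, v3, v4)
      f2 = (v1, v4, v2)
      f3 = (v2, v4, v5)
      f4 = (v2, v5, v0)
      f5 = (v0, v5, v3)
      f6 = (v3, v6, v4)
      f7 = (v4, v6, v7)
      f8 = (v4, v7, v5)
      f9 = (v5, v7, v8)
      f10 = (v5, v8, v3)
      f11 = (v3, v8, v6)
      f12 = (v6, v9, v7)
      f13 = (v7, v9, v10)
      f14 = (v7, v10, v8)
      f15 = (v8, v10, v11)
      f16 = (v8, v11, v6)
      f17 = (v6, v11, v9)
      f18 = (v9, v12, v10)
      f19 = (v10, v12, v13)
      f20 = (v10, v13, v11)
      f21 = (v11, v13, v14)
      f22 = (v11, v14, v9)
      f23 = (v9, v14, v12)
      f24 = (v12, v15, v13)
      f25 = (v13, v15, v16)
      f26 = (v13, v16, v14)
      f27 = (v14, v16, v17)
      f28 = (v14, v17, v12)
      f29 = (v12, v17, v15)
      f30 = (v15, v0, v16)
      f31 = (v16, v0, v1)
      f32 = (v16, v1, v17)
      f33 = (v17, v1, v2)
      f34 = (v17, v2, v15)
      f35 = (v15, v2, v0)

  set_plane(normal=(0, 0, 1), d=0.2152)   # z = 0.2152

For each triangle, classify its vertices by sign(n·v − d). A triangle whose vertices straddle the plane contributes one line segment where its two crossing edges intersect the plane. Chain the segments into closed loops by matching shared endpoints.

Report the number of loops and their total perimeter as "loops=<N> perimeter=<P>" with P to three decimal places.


loops=2 perimeter=28.723

Straddling triangles (24 of 36):
  (v0,v3,v1) [--+] → (1.82192, 1.34288, 0.2152)–(2.59724, 0, 0.2152)  len=1.5506
  (v1,v3,v4) [+-+] → (1.82192, 1.34288, 0.2152)–(1.29862, 2.24928, 0.2152)  len=1.0466
  (v1,v4,v2) [++-] → (1.38085, 1.4015, 0.2152)–(2.19, 0, 0.2152)  len=1.6183
  (v2,v4,v5) [-+-] → (1.38085, 1.4015, 0.2152)–(1.095, 1.8966, 0.2152)  len=0.5717
  (v3,v6,v4) [--+] → (-0.252009, 2.24928, 0.2152)–(1.29862, 2.24928, 0.2152)  len=1.5506
  (v4,v6,v7) [+-+] → (-0.252009, 2.24928, 0.2152)–(-1.29862, 2.24928, 0.2152)  len=1.0466
  (v4,v7,v5) [++-] → (-0.523304, 1.8966, 0.2152)–(1.095, 1.8966, 0.2152)  len=1.6183
  (v5,v7,v8) [-+-] → (-0.523304, 1.8966, 0.2152)–(-1.095, 1.8966, 0.2152)  len=0.5717
  (v6,v9,v7) [--+] → (-2.07393, 0.906392, 0.2152)–(-1.29862, 2.24928, 0.2152)  len=1.5506
  (v7,v9,v10) [+-+] → (-2.07393, 0.906392, 0.2152)–(-2.59724, 0, 0.2152)  len=1.0466
  (v7,v10,v8) [++-] → (-1.90415, 0.495104, 0.2152)–(-1.095, 1.8966, 0.2152)  len=1.6183
  (v8,v10,v11) [-+-] → (-1.90415, 0.495104, 0.2152)–(-2.19, 0, 0.2152)  len=0.5717
  (v9,v12,v10) [--+] → (-1.82192, -1.34288, 0.2152)–(-2.59724, 0, 0.2152)  len=1.5506
  (v10,v12,v13) [+-+] → (-1.82192, -1.34288, 0.2152)–(-1.29862, -2.24928, 0.2152)  len=1.0466
  (v10,v13,v11) [++-] → (-1.38085, -1.4015, 0.2152)–(-2.19, 0, 0.2152)  len=1.6183
  (v11,v13,v14) [-+-] → (-1.38085, -1.4015, 0.2152)–(-1.095, -1.8966, 0.2152)  len=0.5717
  (v12,v15,v13) [--+] → (0.252009, -2.24928, 0.2152)–(-1.29862, -2.24928, 0.2152)  len=1.5506
  (v13,v15,v16) [+-+] → (0.252009, -2.24928, 0.2152)–(1.29862, -2.24928, 0.2152)  len=1.0466
  (v13,v16,v14) [++-] → (0.523304, -1.8966, 0.2152)–(-1.095, -1.8966, 0.2152)  len=1.6183
  (v14,v16,v17) [-+-] → (0.523304, -1.8966, 0.2152)–(1.095, -1.8966, 0.2152)  len=0.5717
  (v15,v0,v16) [--+] → (2.07393, -0.906392, 0.2152)–(1.29862, -2.24928, 0.2152)  len=1.5506
  (v16,v0,v1) [+-+] → (2.07393, -0.906392, 0.2152)–(2.59724, 0, 0.2152)  len=1.0466
  (v16,v1,v17) [++-] → (1.90415, -0.495104, 0.2152)–(1.095, -1.8966, 0.2152)  len=1.6183
  (v17,v1,v2) [-+-] → (1.90415, -0.495104, 0.2152)–(2.19, 0, 0.2152)  len=0.5717

Chained into 2 loop(s):
  loop 1: 12 segments, perimeter = 15.5834
  loop 2: 12 segments, perimeter = 13.1400
Total perimeter = 28.723


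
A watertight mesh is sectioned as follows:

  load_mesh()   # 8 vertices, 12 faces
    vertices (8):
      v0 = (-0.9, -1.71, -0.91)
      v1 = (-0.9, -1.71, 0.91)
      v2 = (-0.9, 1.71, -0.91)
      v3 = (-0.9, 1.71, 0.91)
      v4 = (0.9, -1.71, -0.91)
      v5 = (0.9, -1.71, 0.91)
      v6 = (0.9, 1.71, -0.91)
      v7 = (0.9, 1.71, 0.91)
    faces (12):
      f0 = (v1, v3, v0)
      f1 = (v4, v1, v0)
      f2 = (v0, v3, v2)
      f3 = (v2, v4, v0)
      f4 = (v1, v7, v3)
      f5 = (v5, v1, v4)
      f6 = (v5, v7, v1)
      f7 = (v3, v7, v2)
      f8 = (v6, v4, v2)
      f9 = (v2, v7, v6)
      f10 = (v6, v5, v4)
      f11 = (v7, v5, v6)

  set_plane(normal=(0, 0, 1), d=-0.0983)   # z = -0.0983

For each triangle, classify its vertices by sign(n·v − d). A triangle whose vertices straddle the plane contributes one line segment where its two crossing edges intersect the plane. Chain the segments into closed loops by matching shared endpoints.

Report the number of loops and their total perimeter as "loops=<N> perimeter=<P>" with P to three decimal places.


Straddling triangles (8 of 12):
  (v1,v3,v0) [++-] → (-0.9, -0.184718, -0.0983)–(-0.9, -1.71, -0.0983)  len=1.5253
  (v4,v1,v0) [-+-] → (0.0972198, -1.71, -0.0983)–(-0.9, -1.71, -0.0983)  len=0.9972
  (v0,v3,v2) [-+-] → (-0.9, -0.184718, -0.0983)–(-0.9, 1.71, -0.0983)  len=1.8947
  (v5,v1,v4) [++-] → (0.0972198, -1.71, -0.0983)–(0.9, -1.71, -0.0983)  len=0.8028
  (v3,v7,v2) [++-] → (-0.0972198, 1.71, -0.0983)–(-0.9, 1.71, -0.0983)  len=0.8028
  (v2,v7,v6) [-+-] → (-0.0972198, 1.71, -0.0983)–(0.9, 1.71, -0.0983)  len=0.9972
  (v6,v5,v4) [-+-] → (0.9, 0.184718, -0.0983)–(0.9, -1.71, -0.0983)  len=1.8947
  (v7,v5,v6) [++-] → (0.9, 0.184718, -0.0983)–(0.9, 1.71, -0.0983)  len=1.5253

Chained into 1 loop(s):
  loop 1: 8 segments, perimeter = 10.4400
Total perimeter = 10.440

loops=1 perimeter=10.440


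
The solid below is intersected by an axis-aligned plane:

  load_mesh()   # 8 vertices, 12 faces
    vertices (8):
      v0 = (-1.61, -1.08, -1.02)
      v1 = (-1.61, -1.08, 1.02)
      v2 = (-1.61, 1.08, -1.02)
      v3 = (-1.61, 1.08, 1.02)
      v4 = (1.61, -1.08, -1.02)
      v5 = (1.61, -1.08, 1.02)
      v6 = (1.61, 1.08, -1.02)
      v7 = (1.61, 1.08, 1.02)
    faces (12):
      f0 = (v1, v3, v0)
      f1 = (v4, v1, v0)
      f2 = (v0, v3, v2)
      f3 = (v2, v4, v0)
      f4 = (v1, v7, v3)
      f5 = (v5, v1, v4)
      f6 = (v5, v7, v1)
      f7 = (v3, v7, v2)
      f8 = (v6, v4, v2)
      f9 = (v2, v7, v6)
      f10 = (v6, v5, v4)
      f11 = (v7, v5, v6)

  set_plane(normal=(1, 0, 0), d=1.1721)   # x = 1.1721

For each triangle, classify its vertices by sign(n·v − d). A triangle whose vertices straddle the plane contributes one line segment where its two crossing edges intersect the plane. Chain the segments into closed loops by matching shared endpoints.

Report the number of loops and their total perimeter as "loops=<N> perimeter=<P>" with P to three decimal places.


Straddling triangles (8 of 12):
  (v4,v1,v0) [+--] → (1.1721, -1.08, -0.742573)–(1.1721, -1.08, -1.02)  len=0.2774
  (v2,v4,v0) [-+-] → (1.1721, -0.786253, -1.02)–(1.1721, -1.08, -1.02)  len=0.2937
  (v1,v7,v3) [-+-] → (1.1721, 0.786253, 1.02)–(1.1721, 1.08, 1.02)  len=0.2937
  (v5,v1,v4) [+-+] → (1.1721, -1.08, 1.02)–(1.1721, -1.08, -0.742573)  len=1.7626
  (v5,v7,v1) [++-] → (1.1721, 0.786253, 1.02)–(1.1721, -1.08, 1.02)  len=1.8663
  (v3,v7,v2) [-+-] → (1.1721, 1.08, 1.02)–(1.1721, 1.08, 0.742573)  len=0.2774
  (v6,v4,v2) [++-] → (1.1721, -0.786253, -1.02)–(1.1721, 1.08, -1.02)  len=1.8663
  (v2,v7,v6) [-++] → (1.1721, 1.08, 0.742573)–(1.1721, 1.08, -1.02)  len=1.7626

Chained into 1 loop(s):
  loop 1: 8 segments, perimeter = 8.4000
Total perimeter = 8.400

loops=1 perimeter=8.400


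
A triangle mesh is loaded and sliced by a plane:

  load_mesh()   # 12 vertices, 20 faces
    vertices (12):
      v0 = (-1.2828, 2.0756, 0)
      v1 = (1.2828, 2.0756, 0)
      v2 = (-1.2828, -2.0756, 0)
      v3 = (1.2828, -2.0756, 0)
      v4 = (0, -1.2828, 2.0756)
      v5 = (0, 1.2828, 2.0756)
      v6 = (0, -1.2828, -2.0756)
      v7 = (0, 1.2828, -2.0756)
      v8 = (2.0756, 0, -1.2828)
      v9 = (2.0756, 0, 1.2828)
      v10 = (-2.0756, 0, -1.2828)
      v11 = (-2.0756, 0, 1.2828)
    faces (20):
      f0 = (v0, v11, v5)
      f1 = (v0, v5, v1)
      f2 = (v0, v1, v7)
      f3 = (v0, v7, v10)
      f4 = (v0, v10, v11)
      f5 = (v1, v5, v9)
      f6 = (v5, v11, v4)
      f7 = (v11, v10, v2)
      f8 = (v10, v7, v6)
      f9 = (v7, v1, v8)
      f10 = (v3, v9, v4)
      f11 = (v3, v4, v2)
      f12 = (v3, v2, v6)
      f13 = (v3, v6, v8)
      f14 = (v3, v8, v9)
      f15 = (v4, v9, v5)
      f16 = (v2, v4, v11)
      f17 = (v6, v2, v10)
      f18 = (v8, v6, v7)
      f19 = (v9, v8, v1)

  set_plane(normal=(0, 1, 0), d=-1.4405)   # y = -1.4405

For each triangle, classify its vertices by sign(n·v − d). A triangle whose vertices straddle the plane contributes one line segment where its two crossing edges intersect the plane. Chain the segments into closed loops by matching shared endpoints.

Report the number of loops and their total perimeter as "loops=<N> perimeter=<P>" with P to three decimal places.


Straddling triangles (8 of 20):
  (v11,v10,v2) [++-] → (-1.52538, -1.4405, -0.392516)–(-1.52538, -1.4405, 0.392516)  len=0.7850
  (v3,v9,v4) [-++] → (1.52538, -1.4405, 0.392516)–(0.255168, -1.4405, 1.66273)  len=1.7964
  (v3,v4,v2) [-+-] → (0.255168, -1.4405, 1.66273)–(-0.255168, -1.4405, 1.66273)  len=0.5103
  (v3,v2,v6) [--+] → (-0.255168, -1.4405, -1.66273)–(0.255168, -1.4405, -1.66273)  len=0.5103
  (v3,v6,v8) [-++] → (0.255168, -1.4405, -1.66273)–(1.52538, -1.4405, -0.392516)  len=1.7964
  (v3,v8,v9) [-++] → (1.52538, -1.4405, -0.392516)–(1.52538, -1.4405, 0.392516)  len=0.7850
  (v2,v4,v11) [-++] → (-0.255168, -1.4405, 1.66273)–(-1.52538, -1.4405, 0.392516)  len=1.7964
  (v6,v2,v10) [+-+] → (-0.255168, -1.4405, -1.66273)–(-1.52538, -1.4405, -0.392516)  len=1.7964

Chained into 1 loop(s):
  loop 1: 8 segments, perimeter = 9.7762
Total perimeter = 9.776

loops=1 perimeter=9.776


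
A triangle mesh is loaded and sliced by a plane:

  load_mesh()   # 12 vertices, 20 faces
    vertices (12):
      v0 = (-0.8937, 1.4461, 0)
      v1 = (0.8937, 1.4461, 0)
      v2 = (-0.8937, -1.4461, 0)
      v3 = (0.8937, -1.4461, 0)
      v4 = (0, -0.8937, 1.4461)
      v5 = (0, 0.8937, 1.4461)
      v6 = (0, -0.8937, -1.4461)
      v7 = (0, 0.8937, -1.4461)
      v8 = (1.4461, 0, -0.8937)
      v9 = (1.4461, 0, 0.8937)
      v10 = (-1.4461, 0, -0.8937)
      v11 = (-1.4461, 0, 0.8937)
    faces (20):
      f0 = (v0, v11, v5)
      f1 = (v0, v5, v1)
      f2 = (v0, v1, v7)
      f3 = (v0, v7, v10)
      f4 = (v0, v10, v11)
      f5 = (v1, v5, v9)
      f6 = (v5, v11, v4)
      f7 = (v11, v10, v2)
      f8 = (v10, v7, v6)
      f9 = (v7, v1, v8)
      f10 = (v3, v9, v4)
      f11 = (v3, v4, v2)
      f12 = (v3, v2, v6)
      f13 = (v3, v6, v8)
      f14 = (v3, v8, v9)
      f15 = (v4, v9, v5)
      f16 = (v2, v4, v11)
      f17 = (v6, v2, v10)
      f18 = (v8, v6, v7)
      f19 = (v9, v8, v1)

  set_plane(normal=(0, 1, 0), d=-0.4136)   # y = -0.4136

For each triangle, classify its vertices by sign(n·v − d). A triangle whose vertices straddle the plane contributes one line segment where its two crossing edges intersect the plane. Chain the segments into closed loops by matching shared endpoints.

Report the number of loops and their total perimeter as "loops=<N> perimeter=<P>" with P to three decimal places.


Straddling triangles (10 of 20):
  (v5,v11,v4) [++-] → (-0.776852, -0.4136, 1.14935)–(0, -0.4136, 1.4461)  len=0.8316
  (v11,v10,v2) [++-] → (-1.28811, -0.4136, -0.638092)–(-1.28811, -0.4136, 0.638092)  len=1.2762
  (v10,v7,v6) [++-] → (0, -0.4136, -1.4461)–(-0.776852, -0.4136, -1.14935)  len=0.8316
  (v3,v9,v4) [-+-] → (1.28811, -0.4136, 0.638092)–(0.776852, -0.4136, 1.14935)  len=0.7230
  (v3,v6,v8) [--+] → (0.776852, -0.4136, -1.14935)–(1.28811, -0.4136, -0.638092)  len=0.7230
  (v3,v8,v9) [-++] → (1.28811, -0.4136, -0.638092)–(1.28811, -0.4136, 0.638092)  len=1.2762
  (v4,v9,v5) [-++] → (0.776852, -0.4136, 1.14935)–(0, -0.4136, 1.4461)  len=0.8316
  (v2,v4,v11) [--+] → (-0.776852, -0.4136, 1.14935)–(-1.28811, -0.4136, 0.638092)  len=0.7230
  (v6,v2,v10) [--+] → (-1.28811, -0.4136, -0.638092)–(-0.776852, -0.4136, -1.14935)  len=0.7230
  (v8,v6,v7) [+-+] → (0.776852, -0.4136, -1.14935)–(0, -0.4136, -1.4461)  len=0.8316

Chained into 1 loop(s):
  loop 1: 10 segments, perimeter = 8.7709
Total perimeter = 8.771

loops=1 perimeter=8.771


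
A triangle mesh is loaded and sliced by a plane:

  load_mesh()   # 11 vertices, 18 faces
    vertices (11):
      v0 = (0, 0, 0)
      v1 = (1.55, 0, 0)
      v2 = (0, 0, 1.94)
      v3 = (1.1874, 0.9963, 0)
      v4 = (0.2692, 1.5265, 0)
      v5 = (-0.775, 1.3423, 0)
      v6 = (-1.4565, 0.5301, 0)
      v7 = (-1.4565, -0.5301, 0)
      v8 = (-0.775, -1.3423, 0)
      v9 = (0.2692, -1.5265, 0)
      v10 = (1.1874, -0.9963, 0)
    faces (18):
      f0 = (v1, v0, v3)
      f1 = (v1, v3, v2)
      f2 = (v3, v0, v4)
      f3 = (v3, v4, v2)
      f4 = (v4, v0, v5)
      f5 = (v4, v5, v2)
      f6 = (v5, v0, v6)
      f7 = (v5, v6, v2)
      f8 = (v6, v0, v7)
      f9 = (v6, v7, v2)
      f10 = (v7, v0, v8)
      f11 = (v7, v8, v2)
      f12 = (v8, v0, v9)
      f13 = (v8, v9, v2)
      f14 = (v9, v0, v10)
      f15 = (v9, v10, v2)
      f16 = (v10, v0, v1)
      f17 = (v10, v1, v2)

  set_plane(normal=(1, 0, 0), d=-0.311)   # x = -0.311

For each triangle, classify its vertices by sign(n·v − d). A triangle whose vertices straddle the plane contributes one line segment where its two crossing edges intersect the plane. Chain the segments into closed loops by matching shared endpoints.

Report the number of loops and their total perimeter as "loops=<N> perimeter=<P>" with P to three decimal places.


loops=1 perimeter=7.116

Straddling triangles (10 of 18):
  (v4,v0,v5) [++-] → (-0.311, 0.538652, 0)–(-0.311, 1.42415, 0)  len=0.8855
  (v4,v5,v2) [+-+] → (-0.311, 1.42415, 0)–(-0.311, 0.538652, 1.1615)  len=1.4605
  (v5,v0,v6) [-+-] → (-0.311, 0.538652, 0)–(-0.311, 0.11319, 0)  len=0.4255
  (v5,v6,v2) [--+] → (-0.311, 0.11319, 1.52576)–(-0.311, 0.538652, 1.1615)  len=0.5601
  (v6,v0,v7) [-+-] → (-0.311, 0.11319, 0)–(-0.311, -0.11319, 0)  len=0.2264
  (v6,v7,v2) [--+] → (-0.311, -0.11319, 1.52576)–(-0.311, 0.11319, 1.52576)  len=0.2264
  (v7,v0,v8) [-+-] → (-0.311, -0.11319, 0)–(-0.311, -0.538652, 0)  len=0.4255
  (v7,v8,v2) [--+] → (-0.311, -0.538652, 1.1615)–(-0.311, -0.11319, 1.52576)  len=0.5601
  (v8,v0,v9) [-++] → (-0.311, -0.538652, 0)–(-0.311, -1.42415, 0)  len=0.8855
  (v8,v9,v2) [-++] → (-0.311, -1.42415, 0)–(-0.311, -0.538652, 1.1615)  len=1.4605

Chained into 1 loop(s):
  loop 1: 10 segments, perimeter = 7.1160
Total perimeter = 7.116


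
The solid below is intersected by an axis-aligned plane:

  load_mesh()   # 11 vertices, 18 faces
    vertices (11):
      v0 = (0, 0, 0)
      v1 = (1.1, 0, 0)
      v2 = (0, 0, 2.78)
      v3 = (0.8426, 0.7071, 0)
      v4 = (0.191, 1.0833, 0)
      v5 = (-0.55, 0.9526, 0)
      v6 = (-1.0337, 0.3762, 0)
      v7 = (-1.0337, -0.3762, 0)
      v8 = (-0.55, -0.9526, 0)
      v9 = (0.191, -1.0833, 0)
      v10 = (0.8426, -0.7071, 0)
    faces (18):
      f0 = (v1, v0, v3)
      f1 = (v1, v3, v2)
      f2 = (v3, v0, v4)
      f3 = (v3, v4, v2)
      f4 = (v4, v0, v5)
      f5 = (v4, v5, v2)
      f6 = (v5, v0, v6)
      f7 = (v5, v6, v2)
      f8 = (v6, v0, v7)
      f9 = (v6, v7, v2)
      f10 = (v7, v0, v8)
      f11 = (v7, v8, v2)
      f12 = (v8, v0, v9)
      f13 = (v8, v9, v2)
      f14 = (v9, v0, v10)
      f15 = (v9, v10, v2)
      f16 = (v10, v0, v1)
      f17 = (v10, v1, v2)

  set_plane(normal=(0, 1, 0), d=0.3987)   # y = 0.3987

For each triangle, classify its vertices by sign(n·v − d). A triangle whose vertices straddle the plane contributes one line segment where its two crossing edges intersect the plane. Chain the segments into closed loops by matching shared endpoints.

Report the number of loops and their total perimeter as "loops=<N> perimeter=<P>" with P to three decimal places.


loops=1 perimeter=6.081

Straddling triangles (8 of 18):
  (v1,v0,v3) [--+] → (0.475102, 0.3987, 0)–(0.954864, 0.3987, 0)  len=0.4798
  (v1,v3,v2) [-+-] → (0.954864, 0.3987, 0)–(0.475102, 0.3987, 1.21249)  len=1.3040
  (v3,v0,v4) [+-+] → (0.475102, 0.3987, 0)–(0.070296, 0.3987, 0)  len=0.4048
  (v3,v4,v2) [++-] → (0.070296, 0.3987, 1.75684)–(0.475102, 0.3987, 1.21249)  len=0.6784
  (v4,v0,v5) [+-+] → (0.070296, 0.3987, 0)–(-0.230196, 0.3987, 0)  len=0.3005
  (v4,v5,v2) [++-] → (-0.230196, 0.3987, 1.61646)–(0.070296, 0.3987, 1.75684)  len=0.3317
  (v5,v0,v6) [+--] → (-0.230196, 0.3987, 0)–(-1.01482, 0.3987, 0)  len=0.7846
  (v5,v6,v2) [+--] → (-1.01482, 0.3987, 0)–(-0.230196, 0.3987, 1.61646)  len=1.7968

Chained into 1 loop(s):
  loop 1: 8 segments, perimeter = 6.0805
Total perimeter = 6.081
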